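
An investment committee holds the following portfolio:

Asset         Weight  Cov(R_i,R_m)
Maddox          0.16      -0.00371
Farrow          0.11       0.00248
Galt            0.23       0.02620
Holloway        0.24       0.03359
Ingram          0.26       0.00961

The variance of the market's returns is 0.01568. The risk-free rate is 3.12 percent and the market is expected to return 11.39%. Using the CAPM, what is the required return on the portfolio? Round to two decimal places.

β_Maddox = -0.00371 / 0.01568 = -0.2366
β_Farrow = 0.00248 / 0.01568 = 0.1582
β_Galt = 0.02620 / 0.01568 = 1.6709
β_Holloway = 0.03359 / 0.01568 = 2.1422
β_Ingram = 0.00961 / 0.01568 = 0.6129
β_P = Σ w_i β_i = 0.16×-0.2366 + 0.11×0.1582 + 0.23×1.6709 + 0.24×2.1422 + 0.26×0.6129 = 1.0373
MRP = 11.39% − 3.12% = 8.27%
E(R_P) = R_f + β_P × MRP = 3.12% + 1.0373 × 8.27% = 11.70%

11.70%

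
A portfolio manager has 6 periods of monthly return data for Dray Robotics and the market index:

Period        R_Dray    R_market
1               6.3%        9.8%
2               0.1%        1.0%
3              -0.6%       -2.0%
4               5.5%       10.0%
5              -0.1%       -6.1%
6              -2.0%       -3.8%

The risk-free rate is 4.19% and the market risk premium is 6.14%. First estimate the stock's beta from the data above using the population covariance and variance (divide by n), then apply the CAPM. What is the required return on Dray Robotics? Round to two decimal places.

7.08%

Mean R_i = (6.3 + 0.1 − 0.6 + 5.5 − 0.1 − 2.0) / 6 = 1.5333%
Mean R_m = (9.8 + 1.0 − 2.0 + 10.0 − 6.1 − 3.8) / 6 = 1.4833%
Σ(R_i − R̄_i)(R_m − R̄_m) = 112.6033  ⇒  Cov = 112.6033 / 6 = 18.7672
Σ(R_m − R̄_m)² = 239.4883  ⇒  Var(R_m) = 239.4883 / 6 = 39.9147
β = Cov / Var(R_m) = 18.7672 / 39.9147 = 0.4702
E(R) = R_f + β × MRP = 4.19% + 0.4702 × 6.14% = 7.08%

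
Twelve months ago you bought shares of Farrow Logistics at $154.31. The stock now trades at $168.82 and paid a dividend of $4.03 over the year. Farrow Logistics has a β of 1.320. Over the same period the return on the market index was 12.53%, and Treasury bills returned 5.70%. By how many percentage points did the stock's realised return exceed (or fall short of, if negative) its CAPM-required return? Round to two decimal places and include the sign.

-2.70%

Realised HPR = (P1 + D1 − P0) / P0 = (168.82 + 4.03 − 154.31) / 154.31 = 18.54 / 154.31 = 12.0148%
MRP = 12.53% − 5.70% = 6.83%
CAPM required = R_f + β·MRP = 5.70% + 1.320 × 6.83% = 14.71560%
α = realised − required = 12.0148% − 14.71560% = -2.70%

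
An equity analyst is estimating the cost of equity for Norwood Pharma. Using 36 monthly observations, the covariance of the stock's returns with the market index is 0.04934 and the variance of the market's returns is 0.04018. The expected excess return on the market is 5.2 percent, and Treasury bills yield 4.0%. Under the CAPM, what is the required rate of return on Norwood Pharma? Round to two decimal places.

10.39%

β = Cov(R_i, R_m) / Var(R_m) = 0.04934 / 0.04018 = 1.2280
E(R) = R_f + β × MRP = 4.0% + 1.2280 × 5.2% = 10.39%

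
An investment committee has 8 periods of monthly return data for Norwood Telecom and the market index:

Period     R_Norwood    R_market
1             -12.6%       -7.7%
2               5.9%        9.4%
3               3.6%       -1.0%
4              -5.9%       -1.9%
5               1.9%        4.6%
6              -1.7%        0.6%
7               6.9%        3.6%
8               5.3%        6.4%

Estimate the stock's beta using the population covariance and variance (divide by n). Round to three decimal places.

Mean R_i = (-12.6 + 5.9 + 3.6 − 5.9 + 1.9 − 1.7 + 6.9 + 5.3) / 8 = 0.4250%
Mean R_m = (-7.7 + 9.4 − 1.0 − 1.9 + 4.6 + 0.6 + 3.6 + 6.4) / 8 = 1.7500%
Σ(R_i − R̄_i)(R_m − R̄_m) = 220.6200  ⇒  Cov = 220.6200 / 8 = 27.5775
Σ(R_m − R̄_m)² = 203.2000  ⇒  Var(R_m) = 203.2000 / 8 = 25.4000
β = Cov / Var(R_m) = 27.5775 / 25.4000 = 1.0857

1.086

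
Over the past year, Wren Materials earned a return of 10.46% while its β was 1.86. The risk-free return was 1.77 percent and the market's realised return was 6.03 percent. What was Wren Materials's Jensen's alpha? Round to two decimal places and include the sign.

Market excess return = 6.03% − 1.77% = 4.26%
CAPM benchmark = R_f + β(R_m − R_f) = 1.77% + 1.86 × 4.26% = 9.6936%
α = actual − benchmark = 10.46% − 9.6936% = +0.77%

+0.77%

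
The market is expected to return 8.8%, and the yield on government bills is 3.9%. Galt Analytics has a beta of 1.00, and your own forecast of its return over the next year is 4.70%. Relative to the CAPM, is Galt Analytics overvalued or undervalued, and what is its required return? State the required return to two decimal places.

MRP = 8.8% − 3.9% = 4.90%
Required return = R_f + β·MRP = 3.9% + 1.00 × 4.9% = 8.80%
Forecast 4.70% < required 8.80% → the stock plots below the SML → overvalued.

Overvalued; required return 8.80%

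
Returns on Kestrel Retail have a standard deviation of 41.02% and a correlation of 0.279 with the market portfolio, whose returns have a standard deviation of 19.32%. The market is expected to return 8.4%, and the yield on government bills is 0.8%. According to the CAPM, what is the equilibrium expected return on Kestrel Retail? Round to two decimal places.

5.30%

β = ρ × σ_i / σ_m = 0.279 × 41.02% / 19.32% = 0.5924
MRP = 8.4% − 0.8% = 7.60%
E(R) = 0.8% + 0.5924 × 7.6% = 5.30%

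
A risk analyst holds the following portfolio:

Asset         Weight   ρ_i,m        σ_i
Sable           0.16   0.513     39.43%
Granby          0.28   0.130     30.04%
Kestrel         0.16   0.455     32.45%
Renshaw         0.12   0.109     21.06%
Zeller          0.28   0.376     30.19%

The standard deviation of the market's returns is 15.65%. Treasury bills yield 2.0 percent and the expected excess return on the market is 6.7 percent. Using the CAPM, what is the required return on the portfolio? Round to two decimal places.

6.34%

β_Sable = 0.513 × 39.43% / 15.65% = 1.2925
β_Granby = 0.130 × 30.04% / 15.65% = 0.2495
β_Kestrel = 0.455 × 32.45% / 15.65% = 0.9434
β_Renshaw = 0.109 × 21.06% / 15.65% = 0.1467
β_Zeller = 0.376 × 30.19% / 15.65% = 0.7253
β_P = Σ w_i β_i = 0.16×1.2925 + 0.28×0.2495 + 0.16×0.9434 + 0.12×0.1467 + 0.28×0.7253 = 0.6483
E(R_P) = R_f + β_P × MRP = 2.0% + 0.6483 × 6.7% = 6.34%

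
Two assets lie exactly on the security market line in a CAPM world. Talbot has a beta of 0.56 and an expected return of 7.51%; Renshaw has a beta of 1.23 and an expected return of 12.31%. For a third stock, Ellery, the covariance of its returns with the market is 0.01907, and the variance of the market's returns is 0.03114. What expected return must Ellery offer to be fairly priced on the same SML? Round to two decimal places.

7.89%

MRP = (12.31% − 7.51%) / (1.23 − 0.56) = 7.1642%
R_f = 7.51% − 0.56 × 7.1642% = 3.4980%
β_Ellery = Cov / Var(R_m) = 0.01907 / 0.03114 = 0.6124
E(R_Ellery) = R_f + β × MRP = 3.4980% + 0.6124 × 7.1642% = 7.89%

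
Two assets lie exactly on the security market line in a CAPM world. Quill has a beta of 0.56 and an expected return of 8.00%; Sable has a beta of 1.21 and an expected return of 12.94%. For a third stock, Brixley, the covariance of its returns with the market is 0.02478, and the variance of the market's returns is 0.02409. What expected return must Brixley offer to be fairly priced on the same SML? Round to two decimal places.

MRP = (12.94% − 8.00%) / (1.21 − 0.56) = 7.6000%
R_f = 8.00% − 0.56 × 7.6000% = 3.7440%
β_Brixley = Cov / Var(R_m) = 0.02478 / 0.02409 = 1.0286
E(R_Brixley) = R_f + β × MRP = 3.7440% + 1.0286 × 7.6000% = 11.56%

11.56%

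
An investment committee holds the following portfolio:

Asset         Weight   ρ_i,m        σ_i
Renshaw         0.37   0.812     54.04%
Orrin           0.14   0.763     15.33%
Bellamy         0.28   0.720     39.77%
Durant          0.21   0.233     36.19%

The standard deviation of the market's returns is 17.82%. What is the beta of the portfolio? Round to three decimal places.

1.552

β_Renshaw = 0.812 × 54.04% / 17.82% = 2.4624
β_Orrin = 0.763 × 15.33% / 17.82% = 0.6564
β_Bellamy = 0.720 × 39.77% / 17.82% = 1.6069
β_Durant = 0.233 × 36.19% / 17.82% = 0.4732
β_P = Σ w_i β_i = 0.37×2.4624 + 0.14×0.6564 + 0.28×1.6069 + 0.21×0.4732 = 1.5523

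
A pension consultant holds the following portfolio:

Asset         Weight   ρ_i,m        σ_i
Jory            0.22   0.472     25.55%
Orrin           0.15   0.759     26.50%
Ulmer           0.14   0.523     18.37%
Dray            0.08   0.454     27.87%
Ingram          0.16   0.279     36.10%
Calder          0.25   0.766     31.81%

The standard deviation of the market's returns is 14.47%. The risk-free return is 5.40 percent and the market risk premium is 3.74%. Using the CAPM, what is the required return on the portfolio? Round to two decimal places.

β_Jory = 0.472 × 25.55% / 14.47% = 0.8334
β_Orrin = 0.759 × 26.50% / 14.47% = 1.3900
β_Ulmer = 0.523 × 18.37% / 14.47% = 0.6640
β_Dray = 0.454 × 27.87% / 14.47% = 0.8744
β_Ingram = 0.279 × 36.10% / 14.47% = 0.6961
β_Calder = 0.766 × 31.81% / 14.47% = 1.6839
β_P = Σ w_i β_i = 0.22×0.8334 + 0.15×1.3900 + 0.14×0.6640 + 0.08×0.8744 + 0.16×0.6961 + 0.25×1.6839 = 1.0871
E(R_P) = R_f + β_P × MRP = 5.40% + 1.0871 × 3.74% = 9.47%

9.47%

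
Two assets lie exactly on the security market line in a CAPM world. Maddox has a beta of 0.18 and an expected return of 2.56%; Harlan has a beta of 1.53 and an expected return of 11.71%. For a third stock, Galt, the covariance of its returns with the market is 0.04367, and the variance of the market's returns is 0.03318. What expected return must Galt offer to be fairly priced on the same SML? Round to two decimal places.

10.26%

MRP = (11.71% − 2.56%) / (1.53 − 0.18) = 6.7778%
R_f = 2.56% − 0.18 × 6.7778% = 1.3400%
β_Galt = Cov / Var(R_m) = 0.04367 / 0.03318 = 1.3162
E(R_Galt) = R_f + β × MRP = 1.3400% + 1.3162 × 6.7778% = 10.26%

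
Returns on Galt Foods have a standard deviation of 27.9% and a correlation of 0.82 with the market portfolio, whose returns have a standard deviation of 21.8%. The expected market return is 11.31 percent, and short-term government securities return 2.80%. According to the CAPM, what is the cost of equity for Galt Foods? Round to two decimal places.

11.73%

β = ρ × σ_i / σ_m = 0.82 × 27.9% / 21.8% = 1.0494
MRP = 11.31% − 2.80% = 8.51%
E(R) = 2.80% + 1.0494 × 8.51% = 11.73%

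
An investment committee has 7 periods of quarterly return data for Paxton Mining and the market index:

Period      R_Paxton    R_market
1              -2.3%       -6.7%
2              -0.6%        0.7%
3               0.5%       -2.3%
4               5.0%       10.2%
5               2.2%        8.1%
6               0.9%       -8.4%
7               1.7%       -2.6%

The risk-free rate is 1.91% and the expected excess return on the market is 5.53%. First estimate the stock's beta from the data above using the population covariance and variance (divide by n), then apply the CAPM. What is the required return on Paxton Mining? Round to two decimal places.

3.24%

Mean R_i = (-2.3 − 0.6 + 0.5 + 5.0 + 2.2 + 0.9 + 1.7) / 7 = 1.0571%
Mean R_m = (-6.7 + 0.7 − 2.3 + 10.2 + 8.1 − 8.4 − 2.6) / 7 = -0.1429%
Σ(R_i − R̄_i)(R_m − R̄_m) = 71.7371  ⇒  Cov = 71.7371 / 7 = 10.2482
Σ(R_m − R̄_m)² = 297.4971  ⇒  Var(R_m) = 297.4971 / 7 = 42.4996
β = Cov / Var(R_m) = 10.2482 / 42.4996 = 0.2411
E(R) = R_f + β × MRP = 1.91% + 0.2411 × 5.53% = 3.24%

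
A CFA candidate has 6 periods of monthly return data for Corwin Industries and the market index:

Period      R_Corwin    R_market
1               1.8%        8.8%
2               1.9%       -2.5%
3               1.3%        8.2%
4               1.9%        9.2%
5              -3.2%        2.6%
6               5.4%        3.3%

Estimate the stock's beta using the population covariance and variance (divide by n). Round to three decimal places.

Mean R_i = (1.8 + 1.9 + 1.3 + 1.9 − 3.2 + 5.4) / 6 = 1.5167%
Mean R_m = (8.8 − 2.5 + 8.2 + 9.2 + 2.6 + 3.3) / 6 = 4.9333%
Σ(R_i − R̄_i)(R_m − R̄_m) = 3.8367  ⇒  Cov = 3.8367 / 6 = 0.6395
Σ(R_m − R̄_m)² = 107.1933  ⇒  Var(R_m) = 107.1933 / 6 = 17.8656
β = Cov / Var(R_m) = 0.6395 / 17.8656 = 0.0358

0.036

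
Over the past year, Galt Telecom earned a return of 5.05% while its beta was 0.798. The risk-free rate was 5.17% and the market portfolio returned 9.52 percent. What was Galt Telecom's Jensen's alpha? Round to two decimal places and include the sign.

Market excess return = 9.52% − 5.17% = 4.35%
CAPM benchmark = R_f + β(R_m − R_f) = 5.17% + 0.798 × 4.35% = 8.64130%
α = actual − benchmark = 5.05% − 8.64130% = -3.59%

-3.59%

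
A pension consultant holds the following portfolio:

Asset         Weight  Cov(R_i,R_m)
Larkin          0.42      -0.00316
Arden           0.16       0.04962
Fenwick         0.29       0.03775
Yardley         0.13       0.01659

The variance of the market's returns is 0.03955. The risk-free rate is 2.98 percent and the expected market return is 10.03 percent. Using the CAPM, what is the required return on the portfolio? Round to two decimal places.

β_Larkin = -0.00316 / 0.03955 = -0.0799
β_Arden = 0.04962 / 0.03955 = 1.2546
β_Fenwick = 0.03775 / 0.03955 = 0.9545
β_Yardley = 0.01659 / 0.03955 = 0.4195
β_P = Σ w_i β_i = 0.42×-0.0799 + 0.16×1.2546 + 0.29×0.9545 + 0.13×0.4195 = 0.4985
MRP = 10.03% − 2.98% = 7.05%
E(R_P) = R_f + β_P × MRP = 2.98% + 0.4985 × 7.05% = 6.49%

6.49%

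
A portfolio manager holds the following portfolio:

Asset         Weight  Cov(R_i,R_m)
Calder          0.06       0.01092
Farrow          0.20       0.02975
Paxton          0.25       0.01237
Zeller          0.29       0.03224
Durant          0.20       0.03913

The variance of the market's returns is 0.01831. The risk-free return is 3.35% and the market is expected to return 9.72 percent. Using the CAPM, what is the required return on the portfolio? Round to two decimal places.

12.70%

β_Calder = 0.01092 / 0.01831 = 0.5964
β_Farrow = 0.02975 / 0.01831 = 1.6248
β_Paxton = 0.01237 / 0.01831 = 0.6756
β_Zeller = 0.03224 / 0.01831 = 1.7608
β_Durant = 0.03913 / 0.01831 = 2.1371
β_P = Σ w_i β_i = 0.06×0.5964 + 0.20×1.6248 + 0.25×0.6756 + 0.29×1.7608 + 0.20×2.1371 = 1.4677
MRP = 9.72% − 3.35% = 6.37%
E(R_P) = R_f + β_P × MRP = 3.35% + 1.4677 × 6.37% = 12.70%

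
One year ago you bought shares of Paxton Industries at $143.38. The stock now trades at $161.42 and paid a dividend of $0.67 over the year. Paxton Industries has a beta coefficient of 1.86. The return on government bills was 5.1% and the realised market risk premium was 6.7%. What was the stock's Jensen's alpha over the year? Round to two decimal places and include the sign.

-4.51%

Realised HPR = (P1 + D1 − P0) / P0 = (161.42 + 0.67 − 143.38) / 143.38 = 18.71 / 143.38 = 13.0492%
CAPM required = R_f + β·MRP = 5.1% + 1.86 × 6.7% = 17.5620%
α = realised − required = 13.0492% − 17.5620% = -4.51%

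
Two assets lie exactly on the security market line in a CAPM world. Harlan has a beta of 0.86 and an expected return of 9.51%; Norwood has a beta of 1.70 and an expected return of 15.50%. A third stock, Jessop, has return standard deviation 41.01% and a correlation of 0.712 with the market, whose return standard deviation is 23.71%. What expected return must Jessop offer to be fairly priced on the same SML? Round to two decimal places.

12.16%

MRP = (15.50% − 9.51%) / (1.70 − 0.86) = 7.1310%
R_f = 9.51% − 0.86 × 7.1310% = 3.3773%
β_Jessop = ρ·σ_i/σ_m = 0.712 × 41.01 / 23.71 = 1.2315
E(R_Jessop) = R_f + β × MRP = 3.3773% + 1.2315 × 7.1310% = 12.16%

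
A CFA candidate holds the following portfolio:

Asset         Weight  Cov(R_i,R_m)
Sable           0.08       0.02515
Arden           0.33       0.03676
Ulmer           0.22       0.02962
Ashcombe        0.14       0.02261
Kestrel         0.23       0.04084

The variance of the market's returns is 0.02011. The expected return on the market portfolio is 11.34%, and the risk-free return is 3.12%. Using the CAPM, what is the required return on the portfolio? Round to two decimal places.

16.70%

β_Sable = 0.02515 / 0.02011 = 1.2506
β_Arden = 0.03676 / 0.02011 = 1.8279
β_Ulmer = 0.02962 / 0.02011 = 1.4729
β_Ashcombe = 0.02261 / 0.02011 = 1.1243
β_Kestrel = 0.04084 / 0.02011 = 2.0308
β_P = Σ w_i β_i = 0.08×1.2506 + 0.33×1.8279 + 0.22×1.4729 + 0.14×1.1243 + 0.23×2.0308 = 1.6518
MRP = 11.34% − 3.12% = 8.22%
E(R_P) = R_f + β_P × MRP = 3.12% + 1.6518 × 8.22% = 16.70%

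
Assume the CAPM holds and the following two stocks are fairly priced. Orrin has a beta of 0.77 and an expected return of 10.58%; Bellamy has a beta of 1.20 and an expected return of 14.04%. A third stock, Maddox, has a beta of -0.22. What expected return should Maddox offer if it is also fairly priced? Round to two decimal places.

2.61%

MRP (SML slope) = (14.04% − 10.58%) / (1.20 − 0.77) = 3.46% / 0.43 = 8.0465%
R_f (intercept) = 10.58% − 0.77 × 8.0465% = 4.3842%
E(R_Maddox) = R_f + β × MRP = 4.3842% + -0.22 × 8.0465% = 2.61%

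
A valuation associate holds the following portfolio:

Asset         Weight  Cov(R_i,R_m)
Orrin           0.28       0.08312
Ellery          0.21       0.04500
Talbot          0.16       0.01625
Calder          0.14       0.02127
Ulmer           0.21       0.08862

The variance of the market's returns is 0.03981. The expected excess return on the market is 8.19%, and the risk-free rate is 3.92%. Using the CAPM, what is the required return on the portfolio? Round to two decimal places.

β_Orrin = 0.08312 / 0.03981 = 2.0879
β_Ellery = 0.04500 / 0.03981 = 1.1304
β_Talbot = 0.01625 / 0.03981 = 0.4082
β_Calder = 0.02127 / 0.03981 = 0.5343
β_Ulmer = 0.08862 / 0.03981 = 2.2261
β_P = Σ w_i β_i = 0.28×2.0879 + 0.21×1.1304 + 0.16×0.4082 + 0.14×0.5343 + 0.21×2.2261 = 1.4296
E(R_P) = R_f + β_P × MRP = 3.92% + 1.4296 × 8.19% = 15.63%

15.63%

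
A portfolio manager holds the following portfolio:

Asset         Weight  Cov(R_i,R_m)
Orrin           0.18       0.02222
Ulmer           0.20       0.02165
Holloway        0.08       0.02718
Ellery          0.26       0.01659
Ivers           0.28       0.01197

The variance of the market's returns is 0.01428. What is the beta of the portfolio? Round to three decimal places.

β_Orrin = 0.02222 / 0.01428 = 1.5560
β_Ulmer = 0.02165 / 0.01428 = 1.5161
β_Holloway = 0.02718 / 0.01428 = 1.9034
β_Ellery = 0.01659 / 0.01428 = 1.1618
β_Ivers = 0.01197 / 0.01428 = 0.8382
β_P = Σ w_i β_i = 0.18×1.5560 + 0.20×1.5161 + 0.08×1.9034 + 0.26×1.1618 + 0.28×0.8382 = 1.2723

1.272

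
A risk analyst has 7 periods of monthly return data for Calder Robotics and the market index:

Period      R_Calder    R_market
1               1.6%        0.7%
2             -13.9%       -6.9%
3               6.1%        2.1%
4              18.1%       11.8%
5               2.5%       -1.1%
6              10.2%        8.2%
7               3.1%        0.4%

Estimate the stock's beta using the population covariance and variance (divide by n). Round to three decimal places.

Mean R_i = (1.6 − 13.9 + 6.1 + 18.1 + 2.5 + 10.2 + 3.1) / 7 = 3.9571%
Mean R_m = (0.7 − 6.9 + 2.1 + 11.8 − 1.1 + 8.2 + 0.4) / 7 = 2.1714%
Σ(R_i − R̄_i)(R_m − R̄_m) = 345.4014  ⇒  Cov = 345.4014 / 7 = 49.3431
Σ(R_m − R̄_m)² = 227.3543  ⇒  Var(R_m) = 227.3543 / 7 = 32.4792
β = Cov / Var(R_m) = 49.3431 / 32.4792 = 1.5192

1.519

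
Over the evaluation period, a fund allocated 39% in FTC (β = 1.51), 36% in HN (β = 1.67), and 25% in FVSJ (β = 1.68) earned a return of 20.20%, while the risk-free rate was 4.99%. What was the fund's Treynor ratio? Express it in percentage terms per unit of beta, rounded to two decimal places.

9.45%

β_P = 0.39×1.51 + 0.36×1.67 + 0.25×1.68 = 1.6101
Treynor = (R_P − R_f) / β_P = (20.20% − 4.99%) / 1.6101 = 15.21% / 1.6101 = 9.45%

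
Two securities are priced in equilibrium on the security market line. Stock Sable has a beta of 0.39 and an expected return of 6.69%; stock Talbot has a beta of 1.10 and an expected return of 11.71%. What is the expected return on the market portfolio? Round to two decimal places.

Both satisfy E(R) = R_f + β·MRP, so the slope of the SML is
MRP = (11.71% − 6.69%) / (1.10 − 0.39) = 5.02% / 0.71 = 7.0704%
R_f = E(R_Sable) − β_Sable·MRP = 6.69% − 0.39 × 7.0704% = 3.9325%
E(R_m) = R_f + MRP = 3.9325% + 7.0704% = 11.00%

11.00%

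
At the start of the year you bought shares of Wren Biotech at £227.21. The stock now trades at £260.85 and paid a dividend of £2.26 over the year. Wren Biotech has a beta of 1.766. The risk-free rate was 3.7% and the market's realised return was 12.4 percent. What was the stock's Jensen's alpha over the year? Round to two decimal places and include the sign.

-3.26%

Realised HPR = (P1 + D1 − P0) / P0 = (260.85 + 2.26 − 227.21) / 227.21 = 35.90 / 227.21 = 15.8004%
MRP = 12.4% − 3.7% = 8.70%
CAPM required = R_f + β·MRP = 3.7% + 1.766 × 8.7% = 19.0642%
α = realised − required = 15.8004% − 19.0642% = -3.26%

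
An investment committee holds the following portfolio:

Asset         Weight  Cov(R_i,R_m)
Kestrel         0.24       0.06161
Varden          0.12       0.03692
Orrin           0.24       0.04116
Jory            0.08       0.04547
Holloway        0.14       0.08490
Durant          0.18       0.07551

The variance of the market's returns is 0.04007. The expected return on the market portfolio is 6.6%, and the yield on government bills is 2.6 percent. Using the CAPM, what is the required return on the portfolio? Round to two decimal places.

8.41%

β_Kestrel = 0.06161 / 0.04007 = 1.5376
β_Varden = 0.03692 / 0.04007 = 0.9214
β_Orrin = 0.04116 / 0.04007 = 1.0272
β_Jory = 0.04547 / 0.04007 = 1.1348
β_Holloway = 0.08490 / 0.04007 = 2.1188
β_Durant = 0.07551 / 0.04007 = 1.8845
β_P = Σ w_i β_i = 0.24×1.5376 + 0.12×0.9214 + 0.24×1.0272 + 0.08×1.1348 + 0.14×2.1188 + 0.18×1.8845 = 1.4527
MRP = 6.6% − 2.6% = 4.00%
E(R_P) = R_f + β_P × MRP = 2.6% + 1.4527 × 4.0% = 8.41%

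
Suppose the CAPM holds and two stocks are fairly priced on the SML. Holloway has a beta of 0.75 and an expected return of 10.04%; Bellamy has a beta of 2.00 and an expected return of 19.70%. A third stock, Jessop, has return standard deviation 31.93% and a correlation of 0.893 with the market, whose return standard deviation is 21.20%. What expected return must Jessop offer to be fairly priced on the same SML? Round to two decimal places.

14.64%

MRP = (19.70% − 10.04%) / (2.00 − 0.75) = 7.7280%
R_f = 10.04% − 0.75 × 7.7280% = 4.2440%
β_Jessop = ρ·σ_i/σ_m = 0.893 × 31.93 / 21.20 = 1.3450
E(R_Jessop) = R_f + β × MRP = 4.2440% + 1.3450 × 7.7280% = 14.64%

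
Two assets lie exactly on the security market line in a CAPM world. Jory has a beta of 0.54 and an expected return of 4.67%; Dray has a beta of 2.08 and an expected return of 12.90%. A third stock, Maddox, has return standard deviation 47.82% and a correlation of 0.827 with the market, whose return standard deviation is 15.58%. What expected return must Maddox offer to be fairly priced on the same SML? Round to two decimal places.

MRP = (12.90% − 4.67%) / (2.08 − 0.54) = 5.3442%
R_f = 4.67% − 0.54 × 5.3442% = 1.7841%
β_Maddox = ρ·σ_i/σ_m = 0.827 × 47.82 / 15.58 = 2.5383
E(R_Maddox) = R_f + β × MRP = 1.7841% + 2.5383 × 5.3442% = 15.35%

15.35%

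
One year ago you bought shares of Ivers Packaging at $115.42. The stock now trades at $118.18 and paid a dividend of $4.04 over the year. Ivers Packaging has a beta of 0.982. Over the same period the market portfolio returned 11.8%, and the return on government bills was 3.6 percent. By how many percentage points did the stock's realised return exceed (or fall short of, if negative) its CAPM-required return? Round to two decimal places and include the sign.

Realised HPR = (P1 + D1 − P0) / P0 = (118.18 + 4.04 − 115.42) / 115.42 = 6.80 / 115.42 = 5.8915%
MRP = 11.8% − 3.6% = 8.20%
CAPM required = R_f + β·MRP = 3.6% + 0.982 × 8.2% = 11.6524%
α = realised − required = 5.8915% − 11.6524% = -5.76%

-5.76%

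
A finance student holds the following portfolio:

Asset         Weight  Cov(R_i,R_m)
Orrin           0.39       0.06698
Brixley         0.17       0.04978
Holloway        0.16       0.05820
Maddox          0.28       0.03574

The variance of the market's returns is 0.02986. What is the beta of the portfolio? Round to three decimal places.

β_Orrin = 0.06698 / 0.02986 = 2.2431
β_Brixley = 0.04978 / 0.02986 = 1.6671
β_Holloway = 0.05820 / 0.02986 = 1.9491
β_Maddox = 0.03574 / 0.02986 = 1.1969
β_P = Σ w_i β_i = 0.39×2.2431 + 0.17×1.6671 + 0.16×1.9491 + 0.28×1.1969 = 1.8052

1.805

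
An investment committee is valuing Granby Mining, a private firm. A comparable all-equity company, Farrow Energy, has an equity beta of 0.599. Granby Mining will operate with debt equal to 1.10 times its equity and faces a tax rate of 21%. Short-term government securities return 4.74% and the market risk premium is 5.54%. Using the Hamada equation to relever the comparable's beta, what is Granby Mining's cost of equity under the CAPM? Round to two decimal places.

β_L = β_U × [1 + (1 − t)(D/E)] = 0.599 × [1 + (1 − 0.21) × 1.10]
    = 0.599 × [1 + 0.79 × 1.10] = 0.599 × 1.8690 = 1.1195
E(R) = R_f + β_L × MRP = 4.74% + 1.1195 × 5.54% = 10.94%

10.94%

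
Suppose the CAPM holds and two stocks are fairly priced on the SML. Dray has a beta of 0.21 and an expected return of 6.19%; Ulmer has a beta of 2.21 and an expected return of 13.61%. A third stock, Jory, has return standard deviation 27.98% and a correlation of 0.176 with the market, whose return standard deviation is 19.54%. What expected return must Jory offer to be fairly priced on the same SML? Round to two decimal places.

MRP = (13.61% − 6.19%) / (2.21 − 0.21) = 3.7100%
R_f = 6.19% − 0.21 × 3.7100% = 5.4109%
β_Jory = ρ·σ_i/σ_m = 0.176 × 27.98 / 19.54 = 0.2520
E(R_Jory) = R_f + β × MRP = 5.4109% + 0.2520 × 3.7100% = 6.35%

6.35%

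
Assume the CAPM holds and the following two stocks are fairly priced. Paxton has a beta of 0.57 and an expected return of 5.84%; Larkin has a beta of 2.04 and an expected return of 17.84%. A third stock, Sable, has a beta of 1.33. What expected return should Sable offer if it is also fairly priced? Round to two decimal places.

MRP (SML slope) = (17.84% − 5.84%) / (2.04 − 0.57) = 12.00% / 1.47 = 8.1633%
R_f (intercept) = 5.84% − 0.57 × 8.1633% = 1.1869%
E(R_Sable) = R_f + β × MRP = 1.1869% + 1.33 × 8.1633% = 12.04%

12.04%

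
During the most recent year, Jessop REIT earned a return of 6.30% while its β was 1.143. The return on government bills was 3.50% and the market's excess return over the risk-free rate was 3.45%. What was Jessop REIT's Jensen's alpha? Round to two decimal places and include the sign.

CAPM benchmark = R_f + β(R_m − R_f) = 3.50% + 1.143 × 3.45% = 7.44335%
α = actual − benchmark = 6.30% − 7.44335% = -1.14%

-1.14%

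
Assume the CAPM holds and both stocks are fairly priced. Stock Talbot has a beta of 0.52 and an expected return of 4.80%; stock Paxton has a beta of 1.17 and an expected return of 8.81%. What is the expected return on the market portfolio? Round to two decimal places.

Both satisfy E(R) = R_f + β·MRP, so the slope of the SML is
MRP = (8.81% − 4.80%) / (1.17 − 0.52) = 4.01% / 0.65 = 6.1692%
R_f = E(R_Talbot) − β_Talbot·MRP = 4.80% − 0.52 × 6.1692% = 1.5920%
E(R_m) = R_f + MRP = 1.5920% + 6.1692% = 7.76%

7.76%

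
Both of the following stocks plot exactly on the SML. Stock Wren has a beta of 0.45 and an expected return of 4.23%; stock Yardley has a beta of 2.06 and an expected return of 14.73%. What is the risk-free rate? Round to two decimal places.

1.30%

Both satisfy E(R) = R_f + β·MRP, so the slope of the SML is
MRP = (14.73% − 4.23%) / (2.06 − 0.45) = 10.50% / 1.61 = 6.5217%
R_f = E(R_Wren) − β_Wren·MRP = 4.23% − 0.45 × 6.5217% = 1.2952%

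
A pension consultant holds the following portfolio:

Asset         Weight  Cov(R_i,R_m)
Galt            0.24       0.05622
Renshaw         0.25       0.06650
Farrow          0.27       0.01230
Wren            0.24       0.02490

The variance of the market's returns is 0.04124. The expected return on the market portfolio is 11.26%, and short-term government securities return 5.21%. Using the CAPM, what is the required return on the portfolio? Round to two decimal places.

β_Galt = 0.05622 / 0.04124 = 1.3632
β_Renshaw = 0.06650 / 0.04124 = 1.6125
β_Farrow = 0.01230 / 0.04124 = 0.2983
β_Wren = 0.02490 / 0.04124 = 0.6038
β_P = Σ w_i β_i = 0.24×1.3632 + 0.25×1.6125 + 0.27×0.2983 + 0.24×0.6038 = 0.9557
MRP = 11.26% − 5.21% = 6.05%
E(R_P) = R_f + β_P × MRP = 5.21% + 0.9557 × 6.05% = 10.99%

10.99%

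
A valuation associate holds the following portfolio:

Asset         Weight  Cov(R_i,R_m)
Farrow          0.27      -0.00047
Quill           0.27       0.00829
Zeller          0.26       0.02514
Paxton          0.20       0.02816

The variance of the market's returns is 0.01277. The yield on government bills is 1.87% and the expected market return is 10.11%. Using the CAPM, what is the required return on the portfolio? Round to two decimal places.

11.08%

β_Farrow = -0.00047 / 0.01277 = -0.0368
β_Quill = 0.00829 / 0.01277 = 0.6492
β_Zeller = 0.02514 / 0.01277 = 1.9687
β_Paxton = 0.02816 / 0.01277 = 2.2052
β_P = Σ w_i β_i = 0.27×-0.0368 + 0.27×0.6492 + 0.26×1.9687 + 0.20×2.2052 = 1.1183
MRP = 10.11% − 1.87% = 8.24%
E(R_P) = R_f + β_P × MRP = 1.87% + 1.1183 × 8.24% = 11.08%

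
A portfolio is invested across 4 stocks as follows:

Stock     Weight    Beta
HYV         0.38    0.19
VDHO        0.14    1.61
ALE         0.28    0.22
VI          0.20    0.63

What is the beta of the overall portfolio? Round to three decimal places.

β_P = Σ w_i β_i = 0.38×0.19 + 0.14×1.61 + 0.28×0.22 + 0.20×0.63 = 0.4852

0.485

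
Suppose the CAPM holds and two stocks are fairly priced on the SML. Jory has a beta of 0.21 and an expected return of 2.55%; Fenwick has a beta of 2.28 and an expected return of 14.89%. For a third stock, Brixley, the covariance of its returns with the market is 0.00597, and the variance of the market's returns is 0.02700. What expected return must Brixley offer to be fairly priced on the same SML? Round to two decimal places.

2.62%

MRP = (14.89% − 2.55%) / (2.28 − 0.21) = 5.9614%
R_f = 2.55% − 0.21 × 5.9614% = 1.2981%
β_Brixley = Cov / Var(R_m) = 0.00597 / 0.02700 = 0.2211
E(R_Brixley) = R_f + β × MRP = 1.2981% + 0.2211 × 5.9614% = 2.62%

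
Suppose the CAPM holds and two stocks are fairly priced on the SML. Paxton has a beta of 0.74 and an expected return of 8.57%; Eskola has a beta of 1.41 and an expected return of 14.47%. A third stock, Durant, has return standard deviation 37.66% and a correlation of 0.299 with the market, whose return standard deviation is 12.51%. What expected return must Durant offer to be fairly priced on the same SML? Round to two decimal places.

MRP = (14.47% − 8.57%) / (1.41 − 0.74) = 8.8060%
R_f = 8.57% − 0.74 × 8.8060% = 2.0536%
β_Durant = ρ·σ_i/σ_m = 0.299 × 37.66 / 12.51 = 0.9001
E(R_Durant) = R_f + β × MRP = 2.0536% + 0.9001 × 8.8060% = 9.98%

9.98%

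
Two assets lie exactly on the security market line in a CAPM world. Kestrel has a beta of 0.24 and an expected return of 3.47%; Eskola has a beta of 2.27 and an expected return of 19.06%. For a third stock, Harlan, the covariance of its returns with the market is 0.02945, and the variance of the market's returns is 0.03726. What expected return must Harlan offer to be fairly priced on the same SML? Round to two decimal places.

MRP = (19.06% − 3.47%) / (2.27 − 0.24) = 7.6798%
R_f = 3.47% − 0.24 × 7.6798% = 1.6268%
β_Harlan = Cov / Var(R_m) = 0.02945 / 0.03726 = 0.7904
E(R_Harlan) = R_f + β × MRP = 1.6268% + 0.7904 × 7.6798% = 7.70%

7.70%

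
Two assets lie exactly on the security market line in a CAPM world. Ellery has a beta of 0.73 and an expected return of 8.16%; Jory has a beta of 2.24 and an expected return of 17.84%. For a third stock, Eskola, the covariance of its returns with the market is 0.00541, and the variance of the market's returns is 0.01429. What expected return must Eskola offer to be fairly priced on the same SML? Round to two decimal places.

MRP = (17.84% − 8.16%) / (2.24 − 0.73) = 6.4106%
R_f = 8.16% − 0.73 × 6.4106% = 3.4803%
β_Eskola = Cov / Var(R_m) = 0.00541 / 0.01429 = 0.3786
E(R_Eskola) = R_f + β × MRP = 3.4803% + 0.3786 × 6.4106% = 5.91%

5.91%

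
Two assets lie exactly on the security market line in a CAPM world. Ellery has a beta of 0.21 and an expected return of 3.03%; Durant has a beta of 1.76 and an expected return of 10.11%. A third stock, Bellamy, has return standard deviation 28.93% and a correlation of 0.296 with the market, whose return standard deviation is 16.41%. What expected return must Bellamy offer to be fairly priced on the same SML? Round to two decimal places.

MRP = (10.11% − 3.03%) / (1.76 − 0.21) = 4.5677%
R_f = 3.03% − 0.21 × 4.5677% = 2.0708%
β_Bellamy = ρ·σ_i/σ_m = 0.296 × 28.93 / 16.41 = 0.5218
E(R_Bellamy) = R_f + β × MRP = 2.0708% + 0.5218 × 4.5677% = 4.45%

4.45%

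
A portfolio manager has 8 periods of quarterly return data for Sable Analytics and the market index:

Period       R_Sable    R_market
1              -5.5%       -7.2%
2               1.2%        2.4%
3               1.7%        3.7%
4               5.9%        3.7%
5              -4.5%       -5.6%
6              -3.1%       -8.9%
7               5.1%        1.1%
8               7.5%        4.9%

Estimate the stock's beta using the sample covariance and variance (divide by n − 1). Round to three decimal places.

0.794

Mean R_i = (-5.5 + 1.2 + 1.7 + 5.9 − 4.5 − 3.1 + 5.1 + 7.5) / 8 = 1.0375%
Mean R_m = (-7.2 + 2.4 + 3.7 + 3.7 − 5.6 − 8.9 + 1.1 + 4.9) / 8 = -0.7375%
Σ(R_i − R̄_i)(R_m − R̄_m) = 171.8713  ⇒  Cov = 171.8713 / 7 = 24.5530
Σ(R_m − R̄_m)² = 216.4188  ⇒  Var(R_m) = 216.4188 / 7 = 30.9170
β = Cov / Var(R_m) = 24.5530 / 30.9170 = 0.7942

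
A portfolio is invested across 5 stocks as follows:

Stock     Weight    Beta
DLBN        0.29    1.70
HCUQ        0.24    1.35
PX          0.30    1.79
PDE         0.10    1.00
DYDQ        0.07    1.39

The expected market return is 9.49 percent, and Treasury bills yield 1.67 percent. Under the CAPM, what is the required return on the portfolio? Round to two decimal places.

β_P = Σ w_i β_i = 0.29×1.70 + 0.24×1.35 + 0.30×1.79 + 0.10×1.00 + 0.07×1.39 = 1.5513
MRP = 9.49% − 1.67% = 7.82%
E(R_P) = R_f + β_P × MRP = 1.67% + 1.5513 × 7.82% = 13.80%

13.80%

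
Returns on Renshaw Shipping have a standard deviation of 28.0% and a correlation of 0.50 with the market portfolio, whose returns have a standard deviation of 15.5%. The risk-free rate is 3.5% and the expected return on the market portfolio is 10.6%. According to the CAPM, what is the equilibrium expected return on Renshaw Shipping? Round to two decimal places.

9.91%

β = ρ × σ_i / σ_m = 0.50 × 28.0% / 15.5% = 0.9032
MRP = 10.6% − 3.5% = 7.10%
E(R) = 3.5% + 0.9032 × 7.1% = 9.91%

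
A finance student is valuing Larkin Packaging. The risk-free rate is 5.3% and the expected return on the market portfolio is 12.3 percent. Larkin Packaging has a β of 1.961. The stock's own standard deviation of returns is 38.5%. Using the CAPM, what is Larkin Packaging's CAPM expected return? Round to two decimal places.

19.03%

Market risk premium = E(R_m) − R_f = 12.3% − 5.3% = 7.00%
E(R) = R_f + β × MRP = 5.3% + 1.961 × 7.0% = 19.03%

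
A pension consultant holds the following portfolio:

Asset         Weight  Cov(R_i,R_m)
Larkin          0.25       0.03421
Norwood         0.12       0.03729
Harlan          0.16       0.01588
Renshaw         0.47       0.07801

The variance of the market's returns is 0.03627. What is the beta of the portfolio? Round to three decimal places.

1.440

β_Larkin = 0.03421 / 0.03627 = 0.9432
β_Norwood = 0.03729 / 0.03627 = 1.0281
β_Harlan = 0.01588 / 0.03627 = 0.4378
β_Renshaw = 0.07801 / 0.03627 = 2.1508
β_P = Σ w_i β_i = 0.25×0.9432 + 0.12×1.0281 + 0.16×0.4378 + 0.47×2.1508 = 1.4401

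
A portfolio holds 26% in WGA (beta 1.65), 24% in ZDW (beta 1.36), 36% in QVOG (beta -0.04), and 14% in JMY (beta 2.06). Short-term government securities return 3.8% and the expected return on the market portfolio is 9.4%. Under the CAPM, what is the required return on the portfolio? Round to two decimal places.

9.56%

β_P = Σ w_i β_i = 0.26×1.65 + 0.24×1.36 + 0.36×-0.04 + 0.14×2.06 = 1.0294
MRP = 9.4% − 3.8% = 5.60%
E(R_P) = R_f + β_P × MRP = 3.8% + 1.0294 × 5.6% = 9.56%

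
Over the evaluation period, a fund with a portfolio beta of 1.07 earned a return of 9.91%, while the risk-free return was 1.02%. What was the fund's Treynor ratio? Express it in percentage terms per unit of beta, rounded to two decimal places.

Treynor = (R_P − R_f) / β_P = (9.91% − 1.02%) / 1.0700 = 8.89% / 1.0700 = 8.31%

8.31%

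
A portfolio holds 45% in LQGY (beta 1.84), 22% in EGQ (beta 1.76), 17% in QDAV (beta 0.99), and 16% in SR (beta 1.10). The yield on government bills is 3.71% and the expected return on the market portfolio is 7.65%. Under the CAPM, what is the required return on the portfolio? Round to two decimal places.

β_P = Σ w_i β_i = 0.45×1.84 + 0.22×1.76 + 0.17×0.99 + 0.16×1.10 = 1.5595
MRP = 7.65% − 3.71% = 3.94%
E(R_P) = R_f + β_P × MRP = 3.71% + 1.5595 × 3.94% = 9.85%

9.85%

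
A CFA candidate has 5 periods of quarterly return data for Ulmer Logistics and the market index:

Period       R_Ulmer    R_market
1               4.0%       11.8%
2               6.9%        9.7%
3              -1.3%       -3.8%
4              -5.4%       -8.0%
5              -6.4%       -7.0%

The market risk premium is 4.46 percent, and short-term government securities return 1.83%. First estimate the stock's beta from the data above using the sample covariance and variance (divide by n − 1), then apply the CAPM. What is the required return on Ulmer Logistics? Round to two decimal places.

4.42%

Mean R_i = (4.0 + 6.9 − 1.3 − 5.4 − 6.4) / 5 = -0.4400%
Mean R_m = (11.8 + 9.7 − 3.8 − 8.0 − 7.0) / 5 = 0.5400%
Σ(R_i − R̄_i)(R_m − R̄_m) = 208.2580  ⇒  Cov = 208.2580 / 4 = 52.0645
Σ(R_m − R̄_m)² = 359.3120  ⇒  Var(R_m) = 359.3120 / 4 = 89.8280
β = Cov / Var(R_m) = 52.0645 / 89.8280 = 0.5796
E(R) = R_f + β × MRP = 1.83% + 0.5796 × 4.46% = 4.42%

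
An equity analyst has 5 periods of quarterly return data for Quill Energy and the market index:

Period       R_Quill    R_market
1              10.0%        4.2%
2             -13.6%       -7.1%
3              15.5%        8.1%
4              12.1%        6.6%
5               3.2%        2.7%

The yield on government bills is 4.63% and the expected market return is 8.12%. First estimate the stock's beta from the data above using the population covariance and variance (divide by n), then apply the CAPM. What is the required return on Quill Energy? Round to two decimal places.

11.34%

Mean R_i = (10.0 − 13.6 + 15.5 + 12.1 + 3.2) / 5 = 5.4400%
Mean R_m = (4.2 − 7.1 + 8.1 + 6.6 + 2.7) / 5 = 2.9000%
Σ(R_i − R̄_i)(R_m − R̄_m) = 273.7300  ⇒  Cov = 273.7300 / 5 = 54.7460
Σ(R_m − R̄_m)² = 142.4600  ⇒  Var(R_m) = 142.4600 / 5 = 28.4920
β = Cov / Var(R_m) = 54.7460 / 28.4920 = 1.9215
MRP = 8.12% − 4.63% = 3.49%
E(R) = R_f + β × MRP = 4.63% + 1.9215 × 3.49% = 11.34%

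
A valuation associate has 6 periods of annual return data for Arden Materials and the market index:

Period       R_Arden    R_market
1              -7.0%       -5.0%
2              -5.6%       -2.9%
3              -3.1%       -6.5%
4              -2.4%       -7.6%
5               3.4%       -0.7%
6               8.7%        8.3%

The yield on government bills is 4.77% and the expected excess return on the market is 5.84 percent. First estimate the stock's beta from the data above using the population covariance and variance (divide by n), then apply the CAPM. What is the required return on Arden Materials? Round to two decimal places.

9.81%

Mean R_i = (-7.0 − 5.6 − 3.1 − 2.4 + 3.4 + 8.7) / 6 = -1.0000%
Mean R_m = (-5.0 − 2.9 − 6.5 − 7.6 − 0.7 + 8.3) / 6 = -2.4000%
Σ(R_i − R̄_i)(R_m − R̄_m) = 145.0600  ⇒  Cov = 145.0600 / 6 = 24.1767
Σ(R_m − R̄_m)² = 168.2400  ⇒  Var(R_m) = 168.2400 / 6 = 28.0400
β = Cov / Var(R_m) = 24.1767 / 28.0400 = 0.8622
E(R) = R_f + β × MRP = 4.77% + 0.8622 × 5.84% = 9.81%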